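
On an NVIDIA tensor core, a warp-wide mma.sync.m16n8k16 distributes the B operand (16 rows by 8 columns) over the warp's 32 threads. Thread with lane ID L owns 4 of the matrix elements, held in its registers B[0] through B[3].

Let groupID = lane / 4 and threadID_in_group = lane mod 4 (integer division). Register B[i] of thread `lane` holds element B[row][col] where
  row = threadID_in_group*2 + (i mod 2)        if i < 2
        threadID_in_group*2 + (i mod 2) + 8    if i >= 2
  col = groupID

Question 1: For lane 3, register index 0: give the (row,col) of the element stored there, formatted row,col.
3: grp=0,tig=3
[0] (3*2+0+0,0) = (6,0)

6,0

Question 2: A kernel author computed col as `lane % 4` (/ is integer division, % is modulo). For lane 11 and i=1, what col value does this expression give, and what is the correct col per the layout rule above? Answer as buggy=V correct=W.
buggy=3 correct=2

`lane % 4`[11,1]->3
lane 11->11/4=2, 11 mod 4=3
i=1  r:2·3+1+0->7  c:2
col: 3 vs 2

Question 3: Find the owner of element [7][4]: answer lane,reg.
c: 4->gid=4  r: 7->r8=0,tid=3,i&1=1
L=4*4+3=19  i=0*2+1=1

19,1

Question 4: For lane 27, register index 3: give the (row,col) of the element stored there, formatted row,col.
15,6

lane 27→27/4=6, 27 mod 4=3
i=3  r:2·3+1+8→15  c:6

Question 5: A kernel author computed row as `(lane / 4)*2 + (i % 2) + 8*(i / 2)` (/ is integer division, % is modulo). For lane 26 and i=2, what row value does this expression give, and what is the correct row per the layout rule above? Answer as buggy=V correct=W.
`(lane / 4)*2 + (i % 2) + 8*(i / 2)`[26,2]->20
26: gid=6,tid=2
[2] (2*2+0+8,6) = (12,6)
row: 20 vs 12

buggy=20 correct=12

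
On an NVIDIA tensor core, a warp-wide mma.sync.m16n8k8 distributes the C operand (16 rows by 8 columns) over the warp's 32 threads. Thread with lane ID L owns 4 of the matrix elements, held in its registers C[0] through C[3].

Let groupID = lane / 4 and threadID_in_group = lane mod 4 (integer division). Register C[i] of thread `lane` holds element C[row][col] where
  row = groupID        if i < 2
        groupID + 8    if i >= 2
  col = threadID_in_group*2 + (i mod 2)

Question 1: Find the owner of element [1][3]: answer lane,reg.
r=1→G=1,rhi=0  c=3→T=1,p=1
L=1*4+1=5  i=0*2+1=1

5,1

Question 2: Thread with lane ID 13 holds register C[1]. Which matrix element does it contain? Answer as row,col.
lane 13⇒13/4=3, 13 mod 4=1
i=1  r:3+0⇒3  c:2·1+1⇒3

3,3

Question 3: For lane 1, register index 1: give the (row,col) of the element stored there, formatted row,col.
0,3

1: gr=0,th=1
[1] (0+0,1*2+1) = (0,3)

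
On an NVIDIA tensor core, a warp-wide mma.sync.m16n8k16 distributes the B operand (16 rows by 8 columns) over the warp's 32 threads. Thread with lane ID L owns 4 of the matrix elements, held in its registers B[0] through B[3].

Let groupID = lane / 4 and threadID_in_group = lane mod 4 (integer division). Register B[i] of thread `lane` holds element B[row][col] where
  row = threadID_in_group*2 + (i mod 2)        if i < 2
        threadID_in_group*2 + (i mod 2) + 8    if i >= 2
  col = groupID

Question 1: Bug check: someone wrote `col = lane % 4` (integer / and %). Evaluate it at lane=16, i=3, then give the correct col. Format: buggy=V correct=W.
buggy=0 correct=4

`lane % 4`[16,3]=>0
lane 16: grp=4 (16/4), tig=0 (16%4)
i=3: r=0*2+1+8=9, c=grp=4
col: 0 vs 4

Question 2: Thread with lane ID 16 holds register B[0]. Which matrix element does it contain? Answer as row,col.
0,4

16: gr=4,th=0
[0] (0*2+0+0,4) = (0,4)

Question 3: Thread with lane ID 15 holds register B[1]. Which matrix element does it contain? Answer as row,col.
7,3

lane 15=>15/4=3, 15 mod 4=3
i=1  r:2·3+1+0=>7  c:3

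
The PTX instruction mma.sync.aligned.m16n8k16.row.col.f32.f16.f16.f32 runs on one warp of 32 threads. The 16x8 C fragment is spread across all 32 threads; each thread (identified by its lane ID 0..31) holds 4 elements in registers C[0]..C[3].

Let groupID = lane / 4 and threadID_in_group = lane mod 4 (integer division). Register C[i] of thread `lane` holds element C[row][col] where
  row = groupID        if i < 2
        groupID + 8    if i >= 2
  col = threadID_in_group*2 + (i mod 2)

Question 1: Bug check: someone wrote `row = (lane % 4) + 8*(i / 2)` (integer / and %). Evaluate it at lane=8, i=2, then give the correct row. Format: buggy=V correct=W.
`(lane % 4) + 8*(i / 2)`[8,2]->8
lane 8: gid=2 (8/4), tid=0 (8%4)
i=2: r=2+8=10, c=0*2+0=0
row: 8 vs 10

buggy=8 correct=10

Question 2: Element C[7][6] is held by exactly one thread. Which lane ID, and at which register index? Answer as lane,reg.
r:7=>grp=7,rB=0  c:6=>tig=3,lo=0
L=7*4+3=31  i=0*2+0=0

31,0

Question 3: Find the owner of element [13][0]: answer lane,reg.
20,2

r=13->g=5,rb=1  c=0->t=0,b0=0
L=5*4+0=20  i=1*2+0=2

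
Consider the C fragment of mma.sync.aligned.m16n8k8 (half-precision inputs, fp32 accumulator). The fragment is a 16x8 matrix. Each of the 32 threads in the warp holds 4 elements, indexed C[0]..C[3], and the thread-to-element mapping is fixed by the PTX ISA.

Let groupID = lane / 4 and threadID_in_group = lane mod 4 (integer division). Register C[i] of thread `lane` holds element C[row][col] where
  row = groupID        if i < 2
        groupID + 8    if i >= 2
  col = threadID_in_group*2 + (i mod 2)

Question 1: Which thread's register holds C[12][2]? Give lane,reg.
17,2

r=12->g=4,rb=1  c=2->t=1,b0=0
L=4*4+1=17  i=1*2+0=2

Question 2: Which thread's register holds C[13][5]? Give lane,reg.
22,3

r=13→G=5,rhi=1  c=5→T=2,p=1
L=5*4+2=22  i=1*2+1=3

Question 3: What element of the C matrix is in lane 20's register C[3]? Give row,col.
13,1

lane 20->20/4=5, 20 mod 4=0
i=3  r:5+8->13  c:2·0+1->1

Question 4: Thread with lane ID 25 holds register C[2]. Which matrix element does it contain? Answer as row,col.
25: gid=6,tid=1
[2] (6+8,1*2+0) = (14,2)

14,2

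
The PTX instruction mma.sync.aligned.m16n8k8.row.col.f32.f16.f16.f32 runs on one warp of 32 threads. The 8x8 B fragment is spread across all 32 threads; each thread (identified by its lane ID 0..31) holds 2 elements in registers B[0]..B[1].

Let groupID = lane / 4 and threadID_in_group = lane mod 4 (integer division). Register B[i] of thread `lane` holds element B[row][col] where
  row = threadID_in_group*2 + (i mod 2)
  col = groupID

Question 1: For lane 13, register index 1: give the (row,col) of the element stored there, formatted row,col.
lane 13: grp=3 (13/4), tig=1 (13%4)
i=1: r=1*2+1=3, c=grp=3

3,3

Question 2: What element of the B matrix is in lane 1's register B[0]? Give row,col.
2,0

lane 1=>1/4=0, 1 mod 4=1
i=0  r:2·1+0=>2  c:0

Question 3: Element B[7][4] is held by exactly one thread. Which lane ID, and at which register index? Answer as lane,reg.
19,1

c=4⇒gr=4  r=7⇒th=3,odd=1
L=4*4+3=19  i=1=1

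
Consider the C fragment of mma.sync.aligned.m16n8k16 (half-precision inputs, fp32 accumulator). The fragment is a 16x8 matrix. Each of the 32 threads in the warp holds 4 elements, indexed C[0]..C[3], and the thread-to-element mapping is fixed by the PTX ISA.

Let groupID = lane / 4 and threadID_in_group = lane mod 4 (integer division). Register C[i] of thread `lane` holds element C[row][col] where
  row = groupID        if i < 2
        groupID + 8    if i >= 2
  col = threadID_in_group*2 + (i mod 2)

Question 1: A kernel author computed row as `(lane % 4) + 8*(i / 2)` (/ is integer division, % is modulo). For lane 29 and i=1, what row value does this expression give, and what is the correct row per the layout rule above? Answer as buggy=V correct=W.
`(lane % 4) + 8*(i / 2)`[29,1]=>1
L=29=>grp=29>>2=7, tig=29&3=1
[1]=>row 7+0=7  col 1·2+1=3
row: 1 vs 7

buggy=1 correct=7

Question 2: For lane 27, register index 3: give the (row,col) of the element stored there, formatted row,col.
14,7

lane 27: grp=6 (27/4), tig=3 (27%4)
i=3: r=6+8=14, c=3*2+1=7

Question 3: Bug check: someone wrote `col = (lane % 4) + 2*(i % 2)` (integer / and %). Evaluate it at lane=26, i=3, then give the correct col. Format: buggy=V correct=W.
buggy=4 correct=5

`(lane % 4) + 2*(i % 2)`[26,3]->4
lane 26->26/4=6, 26 mod 4=2
i=3  r:6+8->14  c:2·2+1->5
col: 4 vs 5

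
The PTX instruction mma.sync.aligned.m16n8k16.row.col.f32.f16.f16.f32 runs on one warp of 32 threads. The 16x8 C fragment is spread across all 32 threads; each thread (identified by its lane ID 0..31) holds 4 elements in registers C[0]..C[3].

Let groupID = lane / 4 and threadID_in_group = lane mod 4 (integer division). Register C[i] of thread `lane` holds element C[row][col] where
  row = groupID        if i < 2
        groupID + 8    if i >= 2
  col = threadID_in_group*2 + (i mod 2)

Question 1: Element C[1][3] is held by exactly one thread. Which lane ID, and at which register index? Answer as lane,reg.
r=1⇒gr=1,Rb=0  c=3⇒th=1,odd=1
L=1*4+1=5  i=0*2+1=1

5,1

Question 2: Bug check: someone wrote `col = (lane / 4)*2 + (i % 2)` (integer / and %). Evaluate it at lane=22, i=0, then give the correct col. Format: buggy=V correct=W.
buggy=10 correct=4

`(lane / 4)*2 + (i % 2)`[22,0]->10
L=22->gid=22>>2=5, tid=22&3=2
[0]->row 5+0=5  col 2·2+0=4
col: 10 vs 4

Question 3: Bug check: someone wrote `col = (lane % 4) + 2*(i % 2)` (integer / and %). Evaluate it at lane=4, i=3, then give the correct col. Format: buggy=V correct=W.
`(lane % 4) + 2*(i % 2)`[4,3]->2
L=4->gid=4>>2=1, tid=4&3=0
[3]->row 1+8=9  col 0·2+1=1
col: 2 vs 1

buggy=2 correct=1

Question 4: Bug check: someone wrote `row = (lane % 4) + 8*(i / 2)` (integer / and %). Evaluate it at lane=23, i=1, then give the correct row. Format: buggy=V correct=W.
`(lane % 4) + 8*(i / 2)`[23,1]->3
lane 23->23/4=5, 23 mod 4=3
i=1  r:5+0->5  c:2·3+1->7
row: 3 vs 5

buggy=3 correct=5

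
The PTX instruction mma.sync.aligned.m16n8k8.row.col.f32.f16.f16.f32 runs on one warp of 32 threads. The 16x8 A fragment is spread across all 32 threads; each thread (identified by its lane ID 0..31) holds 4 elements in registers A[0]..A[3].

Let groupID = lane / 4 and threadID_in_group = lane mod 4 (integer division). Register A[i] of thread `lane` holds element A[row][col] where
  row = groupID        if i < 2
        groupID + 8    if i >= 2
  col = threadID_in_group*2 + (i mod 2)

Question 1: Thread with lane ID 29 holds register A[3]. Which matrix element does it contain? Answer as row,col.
lane 29⇒29/4=7, 29 mod 4=1
i=3  r:7+8⇒15  c:2·1+1⇒3

15,3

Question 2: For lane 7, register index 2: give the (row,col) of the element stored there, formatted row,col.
9,6

L=7=>grp=7>>2=1, tig=7&3=3
[2]=>row 1+8=9  col 3·2+0=6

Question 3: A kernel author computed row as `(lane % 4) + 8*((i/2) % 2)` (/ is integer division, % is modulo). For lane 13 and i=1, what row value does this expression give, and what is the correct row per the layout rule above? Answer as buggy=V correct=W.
`(lane % 4) + 8*((i/2) % 2)`[13,1]->1
13: gid=3,tid=1
[1] (3+0,1*2+1) = (3,3)
row: 1 vs 3

buggy=1 correct=3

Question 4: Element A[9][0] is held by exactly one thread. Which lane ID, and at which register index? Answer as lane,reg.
r=9→G=1,rhi=1  c=0→T=0,p=0
L=1*4+0=4  i=1*2+0=2

4,2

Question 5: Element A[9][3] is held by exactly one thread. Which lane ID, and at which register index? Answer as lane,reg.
r=9->g=1,rb=1  c=3->t=1,b0=1
L=1*4+1=5  i=1*2+1=3

5,3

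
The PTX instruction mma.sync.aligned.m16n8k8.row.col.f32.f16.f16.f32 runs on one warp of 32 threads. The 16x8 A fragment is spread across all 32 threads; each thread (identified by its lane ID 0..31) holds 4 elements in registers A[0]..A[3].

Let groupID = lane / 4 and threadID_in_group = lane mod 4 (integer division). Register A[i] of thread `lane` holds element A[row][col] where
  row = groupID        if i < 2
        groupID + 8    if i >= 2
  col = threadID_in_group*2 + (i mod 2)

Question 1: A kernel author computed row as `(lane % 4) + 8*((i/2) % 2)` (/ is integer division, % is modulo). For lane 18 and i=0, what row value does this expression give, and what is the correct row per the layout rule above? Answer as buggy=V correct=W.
buggy=2 correct=4

`(lane % 4) + 8*((i/2) % 2)`[18,0]→2
18: G=4,T=2
[0] (4+0,2*2+0) = (4,4)
row: 2 vs 4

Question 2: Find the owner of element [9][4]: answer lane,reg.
6,2

r:9=>grp=1,rB=1  c:4=>tig=2,lo=0
L=1*4+2=6  i=1*2+0=2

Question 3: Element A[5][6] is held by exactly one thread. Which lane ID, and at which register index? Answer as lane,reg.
r=5→G=5,rhi=0  c=6→T=3,p=0
L=5*4+3=23  i=0*2+0=0

23,0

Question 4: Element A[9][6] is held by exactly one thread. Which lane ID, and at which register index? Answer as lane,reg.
7,2

r: 9->gid=1,r8=1  c: 6->tid=3,i&1=0
L=1*4+3=7  i=1*2+0=2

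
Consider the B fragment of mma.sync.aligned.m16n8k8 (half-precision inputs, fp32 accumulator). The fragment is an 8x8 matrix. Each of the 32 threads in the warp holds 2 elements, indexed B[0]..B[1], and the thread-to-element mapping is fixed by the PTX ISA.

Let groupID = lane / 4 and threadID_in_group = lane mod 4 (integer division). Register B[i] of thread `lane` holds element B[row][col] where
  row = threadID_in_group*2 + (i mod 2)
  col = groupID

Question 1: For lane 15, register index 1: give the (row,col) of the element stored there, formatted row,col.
7,3

lane 15: G=3 (15/4), T=3 (15%4)
i=1: r=3*2+1=7, c=G=3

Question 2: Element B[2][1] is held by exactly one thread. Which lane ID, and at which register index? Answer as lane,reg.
c: 1->gid=1  r: 2->tid=1,i&1=0
L=1*4+1=5  i=0=0

5,0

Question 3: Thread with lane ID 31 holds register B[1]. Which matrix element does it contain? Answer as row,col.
lane 31: g=7 (31/4), t=3 (31%4)
i=1: r=3*2+1=7, c=g=7

7,7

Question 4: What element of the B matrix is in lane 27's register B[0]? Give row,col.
lane 27->27/4=6, 27 mod 4=3
i=0  r:2·3+0->6  c:6

6,6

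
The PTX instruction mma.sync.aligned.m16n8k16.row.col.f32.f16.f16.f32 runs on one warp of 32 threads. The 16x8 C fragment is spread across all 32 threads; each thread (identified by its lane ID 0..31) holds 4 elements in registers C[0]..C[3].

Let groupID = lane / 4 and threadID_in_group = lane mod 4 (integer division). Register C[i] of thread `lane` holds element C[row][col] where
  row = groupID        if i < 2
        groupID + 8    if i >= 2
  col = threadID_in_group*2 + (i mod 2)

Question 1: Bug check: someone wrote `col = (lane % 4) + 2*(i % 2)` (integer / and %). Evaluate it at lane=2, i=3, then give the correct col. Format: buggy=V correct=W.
buggy=4 correct=5

`(lane % 4) + 2*(i % 2)`[2,3]=>4
lane 2=>2/4=0, 2 mod 4=2
i=3  r:0+8=>8  c:2·2+1=>5
col: 4 vs 5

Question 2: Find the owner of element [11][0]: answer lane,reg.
r=11->g=3,rb=1  c=0->t=0,b0=0
L=3*4+0=12  i=1*2+0=2

12,2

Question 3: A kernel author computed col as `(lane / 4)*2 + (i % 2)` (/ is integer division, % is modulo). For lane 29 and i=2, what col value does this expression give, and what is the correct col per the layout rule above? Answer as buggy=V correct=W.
buggy=14 correct=2

`(lane / 4)*2 + (i % 2)`[29,2]->14
lane 29: gid=7 (29/4), tid=1 (29%4)
i=2: r=7+8=15, c=1*2+0=2
col: 14 vs 2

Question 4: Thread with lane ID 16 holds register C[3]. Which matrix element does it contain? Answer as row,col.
L=16→G=16>>2=4, T=16&3=0
[3]→row 4+8=12  col 0·2+1=1

12,1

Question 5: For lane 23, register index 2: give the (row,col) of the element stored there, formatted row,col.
13,6

lane 23->23/4=5, 23 mod 4=3
i=2  r:5+8->13  c:2·3+0->6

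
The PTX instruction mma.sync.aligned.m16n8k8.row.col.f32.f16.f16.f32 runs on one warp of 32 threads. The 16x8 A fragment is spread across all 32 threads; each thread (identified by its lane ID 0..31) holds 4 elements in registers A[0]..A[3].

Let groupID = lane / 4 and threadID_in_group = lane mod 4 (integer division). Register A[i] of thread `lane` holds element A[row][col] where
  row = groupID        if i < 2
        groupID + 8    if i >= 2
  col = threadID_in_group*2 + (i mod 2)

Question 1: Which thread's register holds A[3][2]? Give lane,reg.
13,0

r: 3->gid=3,r8=0  c: 2->tid=1,i&1=0
L=3*4+1=13  i=0*2+0=0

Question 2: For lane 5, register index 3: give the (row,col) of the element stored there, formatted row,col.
L=5->g=5>>2=1, t=5&3=1
[3]->row 1+8=9  col 1·2+1=3

9,3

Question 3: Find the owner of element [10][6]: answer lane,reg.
r=10→G=2,rhi=1  c=6→T=3,p=0
L=2*4+3=11  i=1*2+0=2

11,2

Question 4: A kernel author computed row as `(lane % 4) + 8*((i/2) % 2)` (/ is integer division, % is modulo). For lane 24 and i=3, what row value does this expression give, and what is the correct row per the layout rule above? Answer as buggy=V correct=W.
buggy=8 correct=14

`(lane % 4) + 8*((i/2) % 2)`[24,3]⇒8
L=24⇒gr=24>>2=6, th=24&3=0
[3]⇒row 6+8=14  col 0·2+1=1
row: 8 vs 14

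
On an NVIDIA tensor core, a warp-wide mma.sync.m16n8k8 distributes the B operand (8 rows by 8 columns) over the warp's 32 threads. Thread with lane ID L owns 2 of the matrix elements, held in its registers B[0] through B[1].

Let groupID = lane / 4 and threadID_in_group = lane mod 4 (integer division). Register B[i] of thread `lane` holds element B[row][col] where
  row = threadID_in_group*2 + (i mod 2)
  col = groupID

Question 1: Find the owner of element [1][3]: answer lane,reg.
12,1

c:3=>grp=3  r:1=>tig=0,lo=1
L=3*4+0=12  i=1=1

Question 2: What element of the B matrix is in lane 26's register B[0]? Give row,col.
4,6

L=26->g=26>>2=6, t=26&3=2
[0]->row 2·2+0=4  col g=6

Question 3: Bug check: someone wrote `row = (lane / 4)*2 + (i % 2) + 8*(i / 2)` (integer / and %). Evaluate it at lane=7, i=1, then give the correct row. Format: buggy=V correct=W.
buggy=3 correct=7

`(lane / 4)*2 + (i % 2) + 8*(i / 2)`[7,1]->3
L=7->g=7>>2=1, t=7&3=3
[1]->row 3·2+1=7  col g=1
row: 3 vs 7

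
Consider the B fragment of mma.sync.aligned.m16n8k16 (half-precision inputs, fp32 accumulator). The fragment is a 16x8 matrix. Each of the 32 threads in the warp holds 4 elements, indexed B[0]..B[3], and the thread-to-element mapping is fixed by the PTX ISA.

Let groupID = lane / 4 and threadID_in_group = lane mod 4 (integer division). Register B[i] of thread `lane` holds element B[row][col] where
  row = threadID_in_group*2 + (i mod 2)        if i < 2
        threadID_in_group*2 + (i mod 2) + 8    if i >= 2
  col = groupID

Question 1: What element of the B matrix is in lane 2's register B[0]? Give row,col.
4,0

L=2->g=2>>2=0, t=2&3=2
[0]->row 2·2+0+0=4  col g=0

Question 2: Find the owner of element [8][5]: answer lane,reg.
c: 5->gid=5  r: 8->r8=1,tid=0,i&1=0
L=5*4+0=20  i=1*2+0=2

20,2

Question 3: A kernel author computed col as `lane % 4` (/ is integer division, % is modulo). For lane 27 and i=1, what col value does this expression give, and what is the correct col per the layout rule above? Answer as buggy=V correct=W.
buggy=3 correct=6

`lane % 4`[27,1]->3
L=27->gid=27>>2=6, tid=27&3=3
[1]->row 3·2+1+0=7  col gid=6
col: 3 vs 6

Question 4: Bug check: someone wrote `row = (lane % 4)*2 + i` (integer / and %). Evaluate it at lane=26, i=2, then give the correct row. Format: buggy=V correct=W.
`(lane % 4)*2 + i`[26,2]->6
lane 26->26/4=6, 26 mod 4=2
i=2  r:2·2+0+8->12  c:6
row: 6 vs 12

buggy=6 correct=12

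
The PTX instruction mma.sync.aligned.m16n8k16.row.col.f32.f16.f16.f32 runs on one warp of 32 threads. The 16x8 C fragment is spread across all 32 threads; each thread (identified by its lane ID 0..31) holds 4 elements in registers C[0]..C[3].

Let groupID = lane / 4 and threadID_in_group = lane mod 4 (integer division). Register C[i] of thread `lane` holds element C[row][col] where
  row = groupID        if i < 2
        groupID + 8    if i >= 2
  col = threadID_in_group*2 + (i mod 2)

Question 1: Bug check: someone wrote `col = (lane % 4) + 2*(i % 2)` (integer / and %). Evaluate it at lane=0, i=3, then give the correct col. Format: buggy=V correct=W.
`(lane % 4) + 2*(i % 2)`[0,3]⇒2
0: gr=0,th=0
[3] (0+8,0*2+1) = (8,1)
col: 2 vs 1

buggy=2 correct=1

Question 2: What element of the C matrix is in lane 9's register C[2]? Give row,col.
10,2

lane 9→9/4=2, 9 mod 4=1
i=2  r:2+8→10  c:2·1+0→2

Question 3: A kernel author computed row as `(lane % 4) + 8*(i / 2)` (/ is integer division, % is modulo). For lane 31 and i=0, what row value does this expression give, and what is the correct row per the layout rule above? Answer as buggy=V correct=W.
buggy=3 correct=7

`(lane % 4) + 8*(i / 2)`[31,0]->3
L=31->gid=31>>2=7, tid=31&3=3
[0]->row 7+0=7  col 3·2+0=6
row: 3 vs 7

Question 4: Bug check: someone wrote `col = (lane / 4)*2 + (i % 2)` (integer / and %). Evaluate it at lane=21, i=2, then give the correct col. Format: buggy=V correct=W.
`(lane / 4)*2 + (i % 2)`[21,2]->10
lane 21: gid=5 (21/4), tid=1 (21%4)
i=2: r=5+8=13, c=1*2+0=2
col: 10 vs 2

buggy=10 correct=2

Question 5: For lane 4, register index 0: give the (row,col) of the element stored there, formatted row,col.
lane 4=>4/4=1, 4 mod 4=0
i=0  r:1+0=>1  c:2·0+0=>0

1,0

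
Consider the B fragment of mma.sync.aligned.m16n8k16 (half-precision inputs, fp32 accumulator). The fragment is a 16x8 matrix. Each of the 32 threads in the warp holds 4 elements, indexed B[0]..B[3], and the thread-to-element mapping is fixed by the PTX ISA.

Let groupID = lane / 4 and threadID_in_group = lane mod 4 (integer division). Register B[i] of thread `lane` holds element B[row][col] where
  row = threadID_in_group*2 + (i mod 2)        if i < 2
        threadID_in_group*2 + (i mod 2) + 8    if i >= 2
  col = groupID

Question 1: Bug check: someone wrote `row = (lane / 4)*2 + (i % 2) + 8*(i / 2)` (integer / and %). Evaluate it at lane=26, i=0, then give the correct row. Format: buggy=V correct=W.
buggy=12 correct=4

`(lane / 4)*2 + (i % 2) + 8*(i / 2)`[26,0]→12
L=26→G=26>>2=6, T=26&3=2
[0]→row 2·2+0+0=4  col G=6
row: 12 vs 4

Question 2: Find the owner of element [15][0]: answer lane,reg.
3,3

c: 0->gid=0  r: 15->r8=1,tid=3,i&1=1
L=0*4+3=3  i=1*2+1=3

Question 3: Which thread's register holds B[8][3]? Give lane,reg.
12,2

c=3⇒gr=3  r=8⇒Rb=1,th=0,odd=0
L=3*4+0=12  i=1*2+0=2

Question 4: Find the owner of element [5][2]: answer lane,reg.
10,1

c=2->g=2  r=5->rb=0,t=2,b0=1
L=2*4+2=10  i=0*2+1=1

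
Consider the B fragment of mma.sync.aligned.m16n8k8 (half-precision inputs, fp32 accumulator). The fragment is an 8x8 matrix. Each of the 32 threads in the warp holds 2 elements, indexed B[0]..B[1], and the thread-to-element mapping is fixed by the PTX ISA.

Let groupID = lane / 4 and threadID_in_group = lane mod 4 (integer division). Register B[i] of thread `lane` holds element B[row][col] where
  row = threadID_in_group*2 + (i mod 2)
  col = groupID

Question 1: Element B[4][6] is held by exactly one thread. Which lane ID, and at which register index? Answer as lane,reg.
26,0

c: 6->gid=6  r: 4->tid=2,i&1=0
L=6*4+2=26  i=0=0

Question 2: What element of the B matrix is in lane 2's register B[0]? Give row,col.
4,0

lane 2: G=0 (2/4), T=2 (2%4)
i=0: r=2*2+0=4, c=G=0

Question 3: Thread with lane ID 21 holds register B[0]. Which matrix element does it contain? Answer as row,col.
lane 21: grp=5 (21/4), tig=1 (21%4)
i=0: r=1*2+0=2, c=grp=5

2,5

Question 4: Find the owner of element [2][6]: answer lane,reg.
c=6->g=6  r=2->t=1,b0=0
L=6*4+1=25  i=0=0

25,0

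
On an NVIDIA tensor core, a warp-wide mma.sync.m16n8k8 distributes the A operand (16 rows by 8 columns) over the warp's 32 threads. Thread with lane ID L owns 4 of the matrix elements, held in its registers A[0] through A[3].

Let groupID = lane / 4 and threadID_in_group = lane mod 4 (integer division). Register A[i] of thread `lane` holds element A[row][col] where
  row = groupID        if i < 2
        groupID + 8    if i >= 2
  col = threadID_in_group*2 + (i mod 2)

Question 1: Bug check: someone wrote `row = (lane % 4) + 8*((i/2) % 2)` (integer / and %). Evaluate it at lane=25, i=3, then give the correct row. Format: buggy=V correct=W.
buggy=9 correct=14

`(lane % 4) + 8*((i/2) % 2)`[25,3]⇒9
25: gr=6,th=1
[3] (6+8,1*2+1) = (14,3)
row: 9 vs 14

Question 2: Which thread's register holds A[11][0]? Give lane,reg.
12,2

r=11→G=3,rhi=1  c=0→T=0,p=0
L=3*4+0=12  i=1*2+0=2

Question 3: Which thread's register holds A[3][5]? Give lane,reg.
14,1

r:3=>grp=3,rB=0  c:5=>tig=2,lo=1
L=3*4+2=14  i=0*2+1=1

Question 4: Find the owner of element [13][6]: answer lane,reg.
23,2

r:13=>grp=5,rB=1  c:6=>tig=3,lo=0
L=5*4+3=23  i=1*2+0=2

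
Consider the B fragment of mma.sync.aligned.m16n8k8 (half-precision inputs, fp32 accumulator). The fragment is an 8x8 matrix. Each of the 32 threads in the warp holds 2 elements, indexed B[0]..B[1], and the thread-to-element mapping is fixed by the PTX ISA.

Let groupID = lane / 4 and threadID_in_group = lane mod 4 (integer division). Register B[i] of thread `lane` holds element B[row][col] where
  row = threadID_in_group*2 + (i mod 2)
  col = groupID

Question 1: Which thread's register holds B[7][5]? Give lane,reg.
c: 5->gid=5  r: 7->tid=3,i&1=1
L=5*4+3=23  i=1=1

23,1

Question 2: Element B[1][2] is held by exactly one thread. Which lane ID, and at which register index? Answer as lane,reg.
8,1

c=2⇒gr=2  r=1⇒th=0,odd=1
L=2*4+0=8  i=1=1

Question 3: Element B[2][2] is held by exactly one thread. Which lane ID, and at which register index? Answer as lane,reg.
9,0

c=2⇒gr=2  r=2⇒th=1,odd=0
L=2*4+1=9  i=0=0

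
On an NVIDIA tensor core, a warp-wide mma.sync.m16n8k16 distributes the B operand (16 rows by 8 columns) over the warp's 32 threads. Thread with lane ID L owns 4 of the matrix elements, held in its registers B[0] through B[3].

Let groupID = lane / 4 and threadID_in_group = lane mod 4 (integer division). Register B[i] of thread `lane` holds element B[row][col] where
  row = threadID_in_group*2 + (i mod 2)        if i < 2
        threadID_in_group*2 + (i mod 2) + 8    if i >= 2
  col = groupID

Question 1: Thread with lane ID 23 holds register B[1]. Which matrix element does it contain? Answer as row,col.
7,5

lane 23->23/4=5, 23 mod 4=3
i=1  r:2·3+1+0->7  c:5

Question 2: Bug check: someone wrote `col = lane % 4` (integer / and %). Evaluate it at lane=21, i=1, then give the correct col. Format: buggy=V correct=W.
buggy=1 correct=5

`lane % 4`[21,1]→1
lane 21: G=5 (21/4), T=1 (21%4)
i=1: r=1*2+1+0=3, c=G=5
col: 1 vs 5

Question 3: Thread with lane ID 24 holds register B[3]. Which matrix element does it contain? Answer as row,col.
lane 24: gid=6 (24/4), tid=0 (24%4)
i=3: r=0*2+1+8=9, c=gid=6

9,6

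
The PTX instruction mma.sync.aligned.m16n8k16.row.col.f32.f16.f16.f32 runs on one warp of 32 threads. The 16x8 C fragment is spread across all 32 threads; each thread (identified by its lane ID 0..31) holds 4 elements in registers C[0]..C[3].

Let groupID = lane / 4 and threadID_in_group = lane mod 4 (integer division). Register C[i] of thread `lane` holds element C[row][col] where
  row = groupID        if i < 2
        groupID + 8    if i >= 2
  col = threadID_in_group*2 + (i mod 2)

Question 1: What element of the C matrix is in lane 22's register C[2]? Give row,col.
lane 22: g=5 (22/4), t=2 (22%4)
i=2: r=5+8=13, c=2*2+0=4

13,4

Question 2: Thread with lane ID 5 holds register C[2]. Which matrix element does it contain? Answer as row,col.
9,2

L=5→G=5>>2=1, T=5&3=1
[2]→row 1+8=9  col 1·2+0=2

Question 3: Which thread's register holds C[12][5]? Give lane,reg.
r=12⇒gr=4,Rb=1  c=5⇒th=2,odd=1
L=4*4+2=18  i=1*2+1=3

18,3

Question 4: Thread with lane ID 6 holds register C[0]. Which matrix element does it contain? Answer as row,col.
L=6⇒gr=6>>2=1, th=6&3=2
[0]⇒row 1+0=1  col 2·2+0=4

1,4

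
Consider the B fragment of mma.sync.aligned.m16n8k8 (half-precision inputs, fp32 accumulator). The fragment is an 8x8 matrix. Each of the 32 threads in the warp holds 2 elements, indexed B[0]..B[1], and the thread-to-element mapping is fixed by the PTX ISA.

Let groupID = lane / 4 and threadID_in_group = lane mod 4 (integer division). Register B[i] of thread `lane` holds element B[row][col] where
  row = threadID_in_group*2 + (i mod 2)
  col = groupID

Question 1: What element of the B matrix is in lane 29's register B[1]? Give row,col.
lane 29: grp=7 (29/4), tig=1 (29%4)
i=1: r=1*2+1=3, c=grp=7

3,7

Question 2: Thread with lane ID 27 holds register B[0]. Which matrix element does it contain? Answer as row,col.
lane 27: grp=6 (27/4), tig=3 (27%4)
i=0: r=3*2+0=6, c=grp=6

6,6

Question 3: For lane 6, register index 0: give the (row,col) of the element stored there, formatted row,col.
4,1

L=6->g=6>>2=1, t=6&3=2
[0]->row 2·2+0=4  col g=1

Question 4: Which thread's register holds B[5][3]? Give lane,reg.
c=3->g=3  r=5->t=2,b0=1
L=3*4+2=14  i=1=1

14,1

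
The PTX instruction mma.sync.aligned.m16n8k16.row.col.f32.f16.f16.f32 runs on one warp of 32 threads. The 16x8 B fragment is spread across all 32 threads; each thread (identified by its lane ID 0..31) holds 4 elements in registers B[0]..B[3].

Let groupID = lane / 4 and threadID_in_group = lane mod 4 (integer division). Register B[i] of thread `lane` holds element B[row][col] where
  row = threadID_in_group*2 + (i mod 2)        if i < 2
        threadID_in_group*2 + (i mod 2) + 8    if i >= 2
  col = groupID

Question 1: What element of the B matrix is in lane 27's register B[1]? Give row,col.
7,6

lane 27: gr=6 (27/4), th=3 (27%4)
i=1: r=3*2+1+0=7, c=gr=6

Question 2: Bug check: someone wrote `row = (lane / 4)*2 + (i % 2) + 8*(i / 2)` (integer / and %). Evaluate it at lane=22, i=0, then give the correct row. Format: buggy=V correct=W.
buggy=10 correct=4

`(lane / 4)*2 + (i % 2) + 8*(i / 2)`[22,0]->10
L=22->gid=22>>2=5, tid=22&3=2
[0]->row 2·2+0+0=4  col gid=5
row: 10 vs 4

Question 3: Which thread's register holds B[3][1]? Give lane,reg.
5,1

c: 1->gid=1  r: 3->r8=0,tid=1,i&1=1
L=1*4+1=5  i=0*2+1=1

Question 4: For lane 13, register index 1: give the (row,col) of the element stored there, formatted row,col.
3,3

lane 13: grp=3 (13/4), tig=1 (13%4)
i=1: r=1*2+1+0=3, c=grp=3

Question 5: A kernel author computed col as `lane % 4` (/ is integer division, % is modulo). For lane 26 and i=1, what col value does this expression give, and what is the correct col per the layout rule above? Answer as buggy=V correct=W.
`lane % 4`[26,1]->2
lane 26: g=6 (26/4), t=2 (26%4)
i=1: r=2*2+1+0=5, c=g=6
col: 2 vs 6

buggy=2 correct=6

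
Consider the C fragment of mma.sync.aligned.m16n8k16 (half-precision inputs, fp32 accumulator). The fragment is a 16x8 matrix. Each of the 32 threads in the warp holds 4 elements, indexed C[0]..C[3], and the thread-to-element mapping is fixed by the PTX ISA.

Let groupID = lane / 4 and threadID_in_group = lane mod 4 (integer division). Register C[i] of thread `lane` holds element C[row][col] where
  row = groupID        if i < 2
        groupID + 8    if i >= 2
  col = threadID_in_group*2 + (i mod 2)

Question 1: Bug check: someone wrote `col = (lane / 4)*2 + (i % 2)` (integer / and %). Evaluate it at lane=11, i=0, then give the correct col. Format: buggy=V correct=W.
buggy=4 correct=6

`(lane / 4)*2 + (i % 2)`[11,0]->4
11: g=2,t=3
[0] (2+0,3*2+0) = (2,6)
col: 4 vs 6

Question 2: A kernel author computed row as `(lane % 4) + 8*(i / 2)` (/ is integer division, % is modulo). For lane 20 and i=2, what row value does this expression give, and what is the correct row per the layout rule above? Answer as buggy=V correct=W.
buggy=8 correct=13

`(lane % 4) + 8*(i / 2)`[20,2]=>8
20: grp=5,tig=0
[2] (5+8,0*2+0) = (13,0)
row: 8 vs 13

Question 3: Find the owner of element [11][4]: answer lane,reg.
14,2

r: 11->gid=3,r8=1  c: 4->tid=2,i&1=0
L=3*4+2=14  i=1*2+0=2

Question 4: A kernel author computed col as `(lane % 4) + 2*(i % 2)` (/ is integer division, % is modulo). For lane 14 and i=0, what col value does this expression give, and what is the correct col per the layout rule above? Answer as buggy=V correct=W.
buggy=2 correct=4

`(lane % 4) + 2*(i % 2)`[14,0]⇒2
L=14⇒gr=14>>2=3, th=14&3=2
[0]⇒row 3+0=3  col 2·2+0=4
col: 2 vs 4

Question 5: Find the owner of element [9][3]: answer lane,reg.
5,3

r=9⇒gr=1,Rb=1  c=3⇒th=1,odd=1
L=1*4+1=5  i=1*2+1=3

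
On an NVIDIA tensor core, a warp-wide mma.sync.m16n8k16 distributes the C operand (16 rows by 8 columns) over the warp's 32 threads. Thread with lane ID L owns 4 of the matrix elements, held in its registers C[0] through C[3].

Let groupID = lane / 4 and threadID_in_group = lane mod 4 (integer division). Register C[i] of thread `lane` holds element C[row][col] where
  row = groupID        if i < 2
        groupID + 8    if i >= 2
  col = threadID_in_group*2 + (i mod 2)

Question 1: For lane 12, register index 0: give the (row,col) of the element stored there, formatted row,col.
3,0

12: g=3,t=0
[0] (3+0,0*2+0) = (3,0)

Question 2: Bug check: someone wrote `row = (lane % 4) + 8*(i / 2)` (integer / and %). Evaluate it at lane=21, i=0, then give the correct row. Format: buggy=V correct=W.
buggy=1 correct=5

`(lane % 4) + 8*(i / 2)`[21,0]->1
L=21->g=21>>2=5, t=21&3=1
[0]->row 5+0=5  col 1·2+0=2
row: 1 vs 5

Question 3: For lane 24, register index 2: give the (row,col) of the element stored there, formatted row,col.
lane 24→24/4=6, 24 mod 4=0
i=2  r:6+8→14  c:2·0+0→0

14,0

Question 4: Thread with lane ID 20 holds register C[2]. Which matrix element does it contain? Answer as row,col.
20: G=5,T=0
[2] (5+8,0*2+0) = (13,0)

13,0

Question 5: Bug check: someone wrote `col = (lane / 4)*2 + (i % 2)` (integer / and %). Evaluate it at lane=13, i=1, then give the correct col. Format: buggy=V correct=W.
`(lane / 4)*2 + (i % 2)`[13,1]→7
L=13→G=13>>2=3, T=13&3=1
[1]→row 3+0=3  col 1·2+1=3
col: 7 vs 3

buggy=7 correct=3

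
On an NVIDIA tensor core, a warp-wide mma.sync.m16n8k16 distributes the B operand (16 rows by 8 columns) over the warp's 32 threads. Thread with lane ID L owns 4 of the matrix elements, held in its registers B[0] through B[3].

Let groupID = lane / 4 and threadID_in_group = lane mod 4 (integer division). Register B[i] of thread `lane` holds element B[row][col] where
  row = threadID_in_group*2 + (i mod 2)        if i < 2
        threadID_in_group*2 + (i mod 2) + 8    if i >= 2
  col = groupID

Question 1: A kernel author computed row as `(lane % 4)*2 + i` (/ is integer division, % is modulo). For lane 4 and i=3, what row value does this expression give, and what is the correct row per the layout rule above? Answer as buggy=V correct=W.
`(lane % 4)*2 + i`[4,3]->3
lane 4: g=1 (4/4), t=0 (4%4)
i=3: r=0*2+1+8=9, c=g=1
row: 3 vs 9

buggy=3 correct=9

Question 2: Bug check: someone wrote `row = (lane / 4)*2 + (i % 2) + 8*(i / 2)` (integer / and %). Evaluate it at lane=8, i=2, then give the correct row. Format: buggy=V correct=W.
`(lane / 4)*2 + (i % 2) + 8*(i / 2)`[8,2]⇒12
lane 8⇒8/4=2, 8 mod 4=0
i=2  r:2·0+0+8⇒8  c:2
row: 12 vs 8

buggy=12 correct=8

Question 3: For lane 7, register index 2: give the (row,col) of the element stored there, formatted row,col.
14,1

lane 7->7/4=1, 7 mod 4=3
i=2  r:2·3+0+8->14  c:1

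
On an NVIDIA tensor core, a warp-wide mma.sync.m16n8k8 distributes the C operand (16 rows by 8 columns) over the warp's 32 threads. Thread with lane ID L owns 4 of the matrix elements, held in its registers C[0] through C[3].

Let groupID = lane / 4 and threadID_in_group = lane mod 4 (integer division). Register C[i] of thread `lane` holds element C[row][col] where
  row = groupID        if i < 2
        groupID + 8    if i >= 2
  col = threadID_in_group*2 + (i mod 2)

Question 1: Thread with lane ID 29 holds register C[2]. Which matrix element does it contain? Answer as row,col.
15,2

L=29->gid=29>>2=7, tid=29&3=1
[2]->row 7+8=15  col 1·2+0=2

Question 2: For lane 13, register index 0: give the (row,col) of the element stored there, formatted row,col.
3,2

L=13=>grp=13>>2=3, tig=13&3=1
[0]=>row 3+0=3  col 1·2+0=2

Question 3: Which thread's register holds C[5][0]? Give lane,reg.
20,0

r=5->g=5,rb=0  c=0->t=0,b0=0
L=5*4+0=20  i=0*2+0=0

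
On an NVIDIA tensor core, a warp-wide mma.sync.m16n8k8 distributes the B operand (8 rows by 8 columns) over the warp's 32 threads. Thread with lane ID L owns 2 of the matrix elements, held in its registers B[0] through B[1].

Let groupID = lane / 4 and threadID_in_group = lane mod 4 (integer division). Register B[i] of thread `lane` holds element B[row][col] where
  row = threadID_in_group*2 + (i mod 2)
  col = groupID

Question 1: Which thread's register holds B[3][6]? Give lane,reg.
25,1

c=6→G=6  r=3→T=1,p=1
L=6*4+1=25  i=1=1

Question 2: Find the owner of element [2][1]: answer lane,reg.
5,0

c=1->g=1  r=2->t=1,b0=0
L=1*4+1=5  i=0=0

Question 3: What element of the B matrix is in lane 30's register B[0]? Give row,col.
4,7

30: grp=7,tig=2
[0] (2*2+0,7) = (4,7)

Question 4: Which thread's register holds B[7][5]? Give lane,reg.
23,1

c: 5->gid=5  r: 7->tid=3,i&1=1
L=5*4+3=23  i=1=1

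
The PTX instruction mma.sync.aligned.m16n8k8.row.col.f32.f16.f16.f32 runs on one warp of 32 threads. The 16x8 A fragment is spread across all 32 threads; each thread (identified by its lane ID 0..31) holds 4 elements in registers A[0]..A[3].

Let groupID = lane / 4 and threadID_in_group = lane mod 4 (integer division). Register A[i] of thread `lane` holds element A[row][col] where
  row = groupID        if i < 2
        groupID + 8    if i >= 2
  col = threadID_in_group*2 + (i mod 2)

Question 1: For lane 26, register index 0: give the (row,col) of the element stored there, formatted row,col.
6,4

L=26→G=26>>2=6, T=26&3=2
[0]→row 6+0=6  col 2·2+0=4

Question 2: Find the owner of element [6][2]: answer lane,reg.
25,0

r:6=>grp=6,rB=0  c:2=>tig=1,lo=0
L=6*4+1=25  i=0*2+0=0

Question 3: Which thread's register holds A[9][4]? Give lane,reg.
r: 9->gid=1,r8=1  c: 4->tid=2,i&1=0
L=1*4+2=6  i=1*2+0=2

6,2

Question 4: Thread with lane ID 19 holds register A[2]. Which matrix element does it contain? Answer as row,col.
12,6

19: g=4,t=3
[2] (4+8,3*2+0) = (12,6)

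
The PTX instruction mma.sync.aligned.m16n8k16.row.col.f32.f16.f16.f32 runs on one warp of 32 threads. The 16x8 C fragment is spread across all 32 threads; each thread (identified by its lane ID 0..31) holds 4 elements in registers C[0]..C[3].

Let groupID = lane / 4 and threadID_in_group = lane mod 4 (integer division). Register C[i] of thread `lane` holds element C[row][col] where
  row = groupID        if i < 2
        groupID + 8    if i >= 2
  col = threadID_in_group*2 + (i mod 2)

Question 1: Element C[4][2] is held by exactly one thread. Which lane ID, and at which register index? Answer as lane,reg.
17,0

r=4⇒gr=4,Rb=0  c=2⇒th=1,odd=0
L=4*4+1=17  i=0*2+0=0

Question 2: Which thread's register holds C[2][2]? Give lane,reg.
9,0

r=2⇒gr=2,Rb=0  c=2⇒th=1,odd=0
L=2*4+1=9  i=0*2+0=0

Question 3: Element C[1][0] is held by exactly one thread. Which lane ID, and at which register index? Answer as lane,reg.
4,0

r:1=>grp=1,rB=0  c:0=>tig=0,lo=0
L=1*4+0=4  i=0*2+0=0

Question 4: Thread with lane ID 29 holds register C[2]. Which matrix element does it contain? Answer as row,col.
15,2

L=29=>grp=29>>2=7, tig=29&3=1
[2]=>row 7+8=15  col 1·2+0=2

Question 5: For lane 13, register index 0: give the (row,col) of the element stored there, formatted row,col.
3,2

13: g=3,t=1
[0] (3+0,1*2+0) = (3,2)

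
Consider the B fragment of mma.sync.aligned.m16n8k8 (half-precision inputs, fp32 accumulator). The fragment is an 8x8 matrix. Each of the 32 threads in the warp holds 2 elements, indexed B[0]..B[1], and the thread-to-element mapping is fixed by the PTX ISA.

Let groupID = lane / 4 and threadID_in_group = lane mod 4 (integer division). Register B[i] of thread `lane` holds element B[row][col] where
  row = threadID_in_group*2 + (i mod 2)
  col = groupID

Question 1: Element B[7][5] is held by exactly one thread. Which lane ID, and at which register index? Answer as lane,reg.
c: 5->gid=5  r: 7->tid=3,i&1=1
L=5*4+3=23  i=1=1

23,1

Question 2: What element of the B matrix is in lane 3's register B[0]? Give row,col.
6,0

lane 3=>3/4=0, 3 mod 4=3
i=0  r:2·3+0=>6  c:0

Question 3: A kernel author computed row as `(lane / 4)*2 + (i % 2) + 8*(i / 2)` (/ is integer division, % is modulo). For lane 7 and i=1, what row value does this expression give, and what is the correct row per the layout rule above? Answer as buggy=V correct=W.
buggy=3 correct=7

`(lane / 4)*2 + (i % 2) + 8*(i / 2)`[7,1]⇒3
7: gr=1,th=3
[1] (3*2+1,1) = (7,1)
row: 3 vs 7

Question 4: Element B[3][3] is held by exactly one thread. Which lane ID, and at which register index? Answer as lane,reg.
13,1

c=3⇒gr=3  r=3⇒th=1,odd=1
L=3*4+1=13  i=1=1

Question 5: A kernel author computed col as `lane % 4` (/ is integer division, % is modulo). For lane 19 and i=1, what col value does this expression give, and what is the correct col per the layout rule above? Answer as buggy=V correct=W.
buggy=3 correct=4

`lane % 4`[19,1]->3
lane 19->19/4=4, 19 mod 4=3
i=1  r:2·3+1->7  c:4
col: 3 vs 4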